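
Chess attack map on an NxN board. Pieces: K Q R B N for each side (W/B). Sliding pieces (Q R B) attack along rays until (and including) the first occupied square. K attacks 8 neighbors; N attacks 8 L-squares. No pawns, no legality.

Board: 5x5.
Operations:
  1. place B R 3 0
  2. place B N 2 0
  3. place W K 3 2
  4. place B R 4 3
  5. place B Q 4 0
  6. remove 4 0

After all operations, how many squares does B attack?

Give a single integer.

Answer: 13

Derivation:
Op 1: place BR@(3,0)
Op 2: place BN@(2,0)
Op 3: place WK@(3,2)
Op 4: place BR@(4,3)
Op 5: place BQ@(4,0)
Op 6: remove (4,0)
Per-piece attacks for B:
  BN@(2,0): attacks (3,2) (4,1) (1,2) (0,1)
  BR@(3,0): attacks (3,1) (3,2) (4,0) (2,0) [ray(0,1) blocked at (3,2); ray(-1,0) blocked at (2,0)]
  BR@(4,3): attacks (4,4) (4,2) (4,1) (4,0) (3,3) (2,3) (1,3) (0,3)
Union (13 distinct): (0,1) (0,3) (1,2) (1,3) (2,0) (2,3) (3,1) (3,2) (3,3) (4,0) (4,1) (4,2) (4,4)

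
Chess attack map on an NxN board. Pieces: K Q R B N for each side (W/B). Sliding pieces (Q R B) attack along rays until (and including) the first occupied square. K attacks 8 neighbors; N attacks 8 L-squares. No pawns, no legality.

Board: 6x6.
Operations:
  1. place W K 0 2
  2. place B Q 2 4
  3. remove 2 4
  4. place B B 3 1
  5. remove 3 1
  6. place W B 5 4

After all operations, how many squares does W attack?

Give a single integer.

Op 1: place WK@(0,2)
Op 2: place BQ@(2,4)
Op 3: remove (2,4)
Op 4: place BB@(3,1)
Op 5: remove (3,1)
Op 6: place WB@(5,4)
Per-piece attacks for W:
  WK@(0,2): attacks (0,3) (0,1) (1,2) (1,3) (1,1)
  WB@(5,4): attacks (4,5) (4,3) (3,2) (2,1) (1,0)
Union (10 distinct): (0,1) (0,3) (1,0) (1,1) (1,2) (1,3) (2,1) (3,2) (4,3) (4,5)

Answer: 10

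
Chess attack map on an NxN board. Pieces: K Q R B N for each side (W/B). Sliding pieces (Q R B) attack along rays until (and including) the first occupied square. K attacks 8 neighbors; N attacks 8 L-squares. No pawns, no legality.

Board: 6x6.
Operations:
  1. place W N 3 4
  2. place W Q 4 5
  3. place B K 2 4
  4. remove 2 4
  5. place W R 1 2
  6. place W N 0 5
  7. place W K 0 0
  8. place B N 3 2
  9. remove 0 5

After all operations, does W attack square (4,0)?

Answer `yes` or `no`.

Answer: yes

Derivation:
Op 1: place WN@(3,4)
Op 2: place WQ@(4,5)
Op 3: place BK@(2,4)
Op 4: remove (2,4)
Op 5: place WR@(1,2)
Op 6: place WN@(0,5)
Op 7: place WK@(0,0)
Op 8: place BN@(3,2)
Op 9: remove (0,5)
Per-piece attacks for W:
  WK@(0,0): attacks (0,1) (1,0) (1,1)
  WR@(1,2): attacks (1,3) (1,4) (1,5) (1,1) (1,0) (2,2) (3,2) (0,2) [ray(1,0) blocked at (3,2)]
  WN@(3,4): attacks (5,5) (1,5) (4,2) (5,3) (2,2) (1,3)
  WQ@(4,5): attacks (4,4) (4,3) (4,2) (4,1) (4,0) (5,5) (3,5) (2,5) (1,5) (0,5) (5,4) (3,4) [ray(-1,-1) blocked at (3,4)]
W attacks (4,0): yes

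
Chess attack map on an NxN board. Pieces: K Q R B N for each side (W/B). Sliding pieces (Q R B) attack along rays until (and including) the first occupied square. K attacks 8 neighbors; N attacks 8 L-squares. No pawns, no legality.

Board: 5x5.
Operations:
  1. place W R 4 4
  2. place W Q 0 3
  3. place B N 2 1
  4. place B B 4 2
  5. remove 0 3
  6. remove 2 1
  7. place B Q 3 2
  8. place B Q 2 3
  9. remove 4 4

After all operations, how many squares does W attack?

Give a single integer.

Answer: 0

Derivation:
Op 1: place WR@(4,4)
Op 2: place WQ@(0,3)
Op 3: place BN@(2,1)
Op 4: place BB@(4,2)
Op 5: remove (0,3)
Op 6: remove (2,1)
Op 7: place BQ@(3,2)
Op 8: place BQ@(2,3)
Op 9: remove (4,4)
Per-piece attacks for W:
Union (0 distinct): (none)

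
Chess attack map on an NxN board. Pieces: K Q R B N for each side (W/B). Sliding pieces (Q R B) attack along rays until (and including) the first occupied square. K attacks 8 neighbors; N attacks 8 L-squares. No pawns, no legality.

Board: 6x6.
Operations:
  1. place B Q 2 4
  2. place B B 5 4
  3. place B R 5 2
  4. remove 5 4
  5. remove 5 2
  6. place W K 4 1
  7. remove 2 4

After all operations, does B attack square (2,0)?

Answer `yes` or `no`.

Op 1: place BQ@(2,4)
Op 2: place BB@(5,4)
Op 3: place BR@(5,2)
Op 4: remove (5,4)
Op 5: remove (5,2)
Op 6: place WK@(4,1)
Op 7: remove (2,4)
Per-piece attacks for B:
B attacks (2,0): no

Answer: no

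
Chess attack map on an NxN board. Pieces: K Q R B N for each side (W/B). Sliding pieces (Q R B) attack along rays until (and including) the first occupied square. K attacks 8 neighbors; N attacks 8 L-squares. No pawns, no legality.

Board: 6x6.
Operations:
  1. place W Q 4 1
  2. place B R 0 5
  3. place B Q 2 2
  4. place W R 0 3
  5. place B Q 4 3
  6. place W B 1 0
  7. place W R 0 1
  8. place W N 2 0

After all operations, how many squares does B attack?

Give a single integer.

Op 1: place WQ@(4,1)
Op 2: place BR@(0,5)
Op 3: place BQ@(2,2)
Op 4: place WR@(0,3)
Op 5: place BQ@(4,3)
Op 6: place WB@(1,0)
Op 7: place WR@(0,1)
Op 8: place WN@(2,0)
Per-piece attacks for B:
  BR@(0,5): attacks (0,4) (0,3) (1,5) (2,5) (3,5) (4,5) (5,5) [ray(0,-1) blocked at (0,3)]
  BQ@(2,2): attacks (2,3) (2,4) (2,5) (2,1) (2,0) (3,2) (4,2) (5,2) (1,2) (0,2) (3,3) (4,4) (5,5) (3,1) (4,0) (1,3) (0,4) (1,1) (0,0) [ray(0,-1) blocked at (2,0)]
  BQ@(4,3): attacks (4,4) (4,5) (4,2) (4,1) (5,3) (3,3) (2,3) (1,3) (0,3) (5,4) (5,2) (3,4) (2,5) (3,2) (2,1) (1,0) [ray(0,-1) blocked at (4,1); ray(-1,0) blocked at (0,3); ray(-1,-1) blocked at (1,0)]
Union (28 distinct): (0,0) (0,2) (0,3) (0,4) (1,0) (1,1) (1,2) (1,3) (1,5) (2,0) (2,1) (2,3) (2,4) (2,5) (3,1) (3,2) (3,3) (3,4) (3,5) (4,0) (4,1) (4,2) (4,4) (4,5) (5,2) (5,3) (5,4) (5,5)

Answer: 28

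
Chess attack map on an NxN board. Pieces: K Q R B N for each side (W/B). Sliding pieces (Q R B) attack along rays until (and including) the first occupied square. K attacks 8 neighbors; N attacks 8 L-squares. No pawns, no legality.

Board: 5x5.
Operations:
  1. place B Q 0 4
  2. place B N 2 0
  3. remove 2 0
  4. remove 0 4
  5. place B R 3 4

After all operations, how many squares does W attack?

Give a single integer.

Answer: 0

Derivation:
Op 1: place BQ@(0,4)
Op 2: place BN@(2,0)
Op 3: remove (2,0)
Op 4: remove (0,4)
Op 5: place BR@(3,4)
Per-piece attacks for W:
Union (0 distinct): (none)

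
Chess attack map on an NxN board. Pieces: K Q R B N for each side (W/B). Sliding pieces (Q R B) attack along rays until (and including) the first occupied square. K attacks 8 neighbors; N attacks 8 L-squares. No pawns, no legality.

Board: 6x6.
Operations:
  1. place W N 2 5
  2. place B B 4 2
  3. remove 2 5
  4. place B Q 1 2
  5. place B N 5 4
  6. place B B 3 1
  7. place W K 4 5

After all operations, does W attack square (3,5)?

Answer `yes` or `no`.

Answer: yes

Derivation:
Op 1: place WN@(2,5)
Op 2: place BB@(4,2)
Op 3: remove (2,5)
Op 4: place BQ@(1,2)
Op 5: place BN@(5,4)
Op 6: place BB@(3,1)
Op 7: place WK@(4,5)
Per-piece attacks for W:
  WK@(4,5): attacks (4,4) (5,5) (3,5) (5,4) (3,4)
W attacks (3,5): yes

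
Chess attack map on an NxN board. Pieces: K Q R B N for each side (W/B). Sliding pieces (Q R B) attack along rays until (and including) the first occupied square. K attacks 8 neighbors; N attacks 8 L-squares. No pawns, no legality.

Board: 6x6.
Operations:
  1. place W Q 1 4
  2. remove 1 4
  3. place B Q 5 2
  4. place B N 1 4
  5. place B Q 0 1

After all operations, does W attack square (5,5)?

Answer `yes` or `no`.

Op 1: place WQ@(1,4)
Op 2: remove (1,4)
Op 3: place BQ@(5,2)
Op 4: place BN@(1,4)
Op 5: place BQ@(0,1)
Per-piece attacks for W:
W attacks (5,5): no

Answer: no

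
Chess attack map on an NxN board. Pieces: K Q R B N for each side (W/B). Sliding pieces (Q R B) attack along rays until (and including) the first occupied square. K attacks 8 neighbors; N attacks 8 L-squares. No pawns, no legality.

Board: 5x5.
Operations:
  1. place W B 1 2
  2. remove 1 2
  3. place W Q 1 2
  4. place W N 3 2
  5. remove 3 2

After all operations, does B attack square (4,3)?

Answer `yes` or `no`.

Answer: no

Derivation:
Op 1: place WB@(1,2)
Op 2: remove (1,2)
Op 3: place WQ@(1,2)
Op 4: place WN@(3,2)
Op 5: remove (3,2)
Per-piece attacks for B:
B attacks (4,3): no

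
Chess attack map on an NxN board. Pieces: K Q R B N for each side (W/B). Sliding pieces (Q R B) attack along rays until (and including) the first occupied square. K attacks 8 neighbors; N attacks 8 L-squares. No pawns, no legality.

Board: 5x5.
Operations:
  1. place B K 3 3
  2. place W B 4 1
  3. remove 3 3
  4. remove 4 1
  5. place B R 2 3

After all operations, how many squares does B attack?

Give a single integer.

Op 1: place BK@(3,3)
Op 2: place WB@(4,1)
Op 3: remove (3,3)
Op 4: remove (4,1)
Op 5: place BR@(2,3)
Per-piece attacks for B:
  BR@(2,3): attacks (2,4) (2,2) (2,1) (2,0) (3,3) (4,3) (1,3) (0,3)
Union (8 distinct): (0,3) (1,3) (2,0) (2,1) (2,2) (2,4) (3,3) (4,3)

Answer: 8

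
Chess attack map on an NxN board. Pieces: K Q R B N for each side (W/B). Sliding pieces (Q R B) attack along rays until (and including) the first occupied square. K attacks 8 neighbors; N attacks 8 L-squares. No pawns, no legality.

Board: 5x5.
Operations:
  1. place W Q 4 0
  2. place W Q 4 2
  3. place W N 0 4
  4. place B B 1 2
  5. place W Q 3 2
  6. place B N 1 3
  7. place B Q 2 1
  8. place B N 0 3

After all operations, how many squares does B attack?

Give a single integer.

Op 1: place WQ@(4,0)
Op 2: place WQ@(4,2)
Op 3: place WN@(0,4)
Op 4: place BB@(1,2)
Op 5: place WQ@(3,2)
Op 6: place BN@(1,3)
Op 7: place BQ@(2,1)
Op 8: place BN@(0,3)
Per-piece attacks for B:
  BN@(0,3): attacks (2,4) (1,1) (2,2)
  BB@(1,2): attacks (2,3) (3,4) (2,1) (0,3) (0,1) [ray(1,-1) blocked at (2,1); ray(-1,1) blocked at (0,3)]
  BN@(1,3): attacks (3,4) (2,1) (3,2) (0,1)
  BQ@(2,1): attacks (2,2) (2,3) (2,4) (2,0) (3,1) (4,1) (1,1) (0,1) (3,2) (3,0) (1,2) (1,0) [ray(1,1) blocked at (3,2); ray(-1,1) blocked at (1,2)]
Union (15 distinct): (0,1) (0,3) (1,0) (1,1) (1,2) (2,0) (2,1) (2,2) (2,3) (2,4) (3,0) (3,1) (3,2) (3,4) (4,1)

Answer: 15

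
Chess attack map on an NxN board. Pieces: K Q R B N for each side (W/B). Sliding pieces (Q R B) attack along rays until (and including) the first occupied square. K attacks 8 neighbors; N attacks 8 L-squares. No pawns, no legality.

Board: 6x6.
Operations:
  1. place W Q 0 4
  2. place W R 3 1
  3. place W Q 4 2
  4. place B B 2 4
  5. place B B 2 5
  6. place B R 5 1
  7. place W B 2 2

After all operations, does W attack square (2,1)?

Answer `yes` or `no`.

Answer: yes

Derivation:
Op 1: place WQ@(0,4)
Op 2: place WR@(3,1)
Op 3: place WQ@(4,2)
Op 4: place BB@(2,4)
Op 5: place BB@(2,5)
Op 6: place BR@(5,1)
Op 7: place WB@(2,2)
Per-piece attacks for W:
  WQ@(0,4): attacks (0,5) (0,3) (0,2) (0,1) (0,0) (1,4) (2,4) (1,5) (1,3) (2,2) [ray(1,0) blocked at (2,4); ray(1,-1) blocked at (2,2)]
  WB@(2,2): attacks (3,3) (4,4) (5,5) (3,1) (1,3) (0,4) (1,1) (0,0) [ray(1,-1) blocked at (3,1); ray(-1,1) blocked at (0,4)]
  WR@(3,1): attacks (3,2) (3,3) (3,4) (3,5) (3,0) (4,1) (5,1) (2,1) (1,1) (0,1) [ray(1,0) blocked at (5,1)]
  WQ@(4,2): attacks (4,3) (4,4) (4,5) (4,1) (4,0) (5,2) (3,2) (2,2) (5,3) (5,1) (3,3) (2,4) (3,1) [ray(-1,0) blocked at (2,2); ray(1,-1) blocked at (5,1); ray(-1,1) blocked at (2,4); ray(-1,-1) blocked at (3,1)]
W attacks (2,1): yes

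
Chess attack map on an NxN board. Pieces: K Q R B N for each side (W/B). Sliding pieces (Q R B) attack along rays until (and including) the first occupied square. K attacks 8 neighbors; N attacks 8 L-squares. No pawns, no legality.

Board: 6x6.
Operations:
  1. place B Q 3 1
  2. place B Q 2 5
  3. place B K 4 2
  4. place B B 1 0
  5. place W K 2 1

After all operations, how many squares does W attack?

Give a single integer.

Answer: 8

Derivation:
Op 1: place BQ@(3,1)
Op 2: place BQ@(2,5)
Op 3: place BK@(4,2)
Op 4: place BB@(1,0)
Op 5: place WK@(2,1)
Per-piece attacks for W:
  WK@(2,1): attacks (2,2) (2,0) (3,1) (1,1) (3,2) (3,0) (1,2) (1,0)
Union (8 distinct): (1,0) (1,1) (1,2) (2,0) (2,2) (3,0) (3,1) (3,2)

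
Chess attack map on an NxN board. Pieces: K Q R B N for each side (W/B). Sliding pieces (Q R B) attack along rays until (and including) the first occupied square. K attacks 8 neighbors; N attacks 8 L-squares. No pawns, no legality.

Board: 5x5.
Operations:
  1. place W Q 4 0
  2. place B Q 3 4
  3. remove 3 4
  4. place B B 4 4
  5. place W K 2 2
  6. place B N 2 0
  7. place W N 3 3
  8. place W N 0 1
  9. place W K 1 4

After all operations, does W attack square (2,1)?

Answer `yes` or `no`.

Answer: yes

Derivation:
Op 1: place WQ@(4,0)
Op 2: place BQ@(3,4)
Op 3: remove (3,4)
Op 4: place BB@(4,4)
Op 5: place WK@(2,2)
Op 6: place BN@(2,0)
Op 7: place WN@(3,3)
Op 8: place WN@(0,1)
Op 9: place WK@(1,4)
Per-piece attacks for W:
  WN@(0,1): attacks (1,3) (2,2) (2,0)
  WK@(1,4): attacks (1,3) (2,4) (0,4) (2,3) (0,3)
  WK@(2,2): attacks (2,3) (2,1) (3,2) (1,2) (3,3) (3,1) (1,3) (1,1)
  WN@(3,3): attacks (1,4) (4,1) (2,1) (1,2)
  WQ@(4,0): attacks (4,1) (4,2) (4,3) (4,4) (3,0) (2,0) (3,1) (2,2) [ray(0,1) blocked at (4,4); ray(-1,0) blocked at (2,0); ray(-1,1) blocked at (2,2)]
W attacks (2,1): yes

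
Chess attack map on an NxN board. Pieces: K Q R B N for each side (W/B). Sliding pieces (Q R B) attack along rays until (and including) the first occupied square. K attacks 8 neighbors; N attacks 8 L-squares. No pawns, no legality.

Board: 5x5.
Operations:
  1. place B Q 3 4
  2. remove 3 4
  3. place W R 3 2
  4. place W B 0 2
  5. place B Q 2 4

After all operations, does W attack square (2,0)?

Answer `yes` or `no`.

Op 1: place BQ@(3,4)
Op 2: remove (3,4)
Op 3: place WR@(3,2)
Op 4: place WB@(0,2)
Op 5: place BQ@(2,4)
Per-piece attacks for W:
  WB@(0,2): attacks (1,3) (2,4) (1,1) (2,0) [ray(1,1) blocked at (2,4)]
  WR@(3,2): attacks (3,3) (3,4) (3,1) (3,0) (4,2) (2,2) (1,2) (0,2) [ray(-1,0) blocked at (0,2)]
W attacks (2,0): yes

Answer: yes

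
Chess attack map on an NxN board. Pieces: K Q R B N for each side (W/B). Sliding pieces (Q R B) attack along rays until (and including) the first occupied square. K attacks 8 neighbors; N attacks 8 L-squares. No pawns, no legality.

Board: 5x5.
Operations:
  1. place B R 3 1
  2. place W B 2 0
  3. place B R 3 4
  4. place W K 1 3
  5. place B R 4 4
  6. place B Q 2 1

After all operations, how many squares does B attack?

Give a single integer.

Op 1: place BR@(3,1)
Op 2: place WB@(2,0)
Op 3: place BR@(3,4)
Op 4: place WK@(1,3)
Op 5: place BR@(4,4)
Op 6: place BQ@(2,1)
Per-piece attacks for B:
  BQ@(2,1): attacks (2,2) (2,3) (2,4) (2,0) (3,1) (1,1) (0,1) (3,2) (4,3) (3,0) (1,2) (0,3) (1,0) [ray(0,-1) blocked at (2,0); ray(1,0) blocked at (3,1)]
  BR@(3,1): attacks (3,2) (3,3) (3,4) (3,0) (4,1) (2,1) [ray(0,1) blocked at (3,4); ray(-1,0) blocked at (2,1)]
  BR@(3,4): attacks (3,3) (3,2) (3,1) (4,4) (2,4) (1,4) (0,4) [ray(0,-1) blocked at (3,1); ray(1,0) blocked at (4,4)]
  BR@(4,4): attacks (4,3) (4,2) (4,1) (4,0) (3,4) [ray(-1,0) blocked at (3,4)]
Union (22 distinct): (0,1) (0,3) (0,4) (1,0) (1,1) (1,2) (1,4) (2,0) (2,1) (2,2) (2,3) (2,4) (3,0) (3,1) (3,2) (3,3) (3,4) (4,0) (4,1) (4,2) (4,3) (4,4)

Answer: 22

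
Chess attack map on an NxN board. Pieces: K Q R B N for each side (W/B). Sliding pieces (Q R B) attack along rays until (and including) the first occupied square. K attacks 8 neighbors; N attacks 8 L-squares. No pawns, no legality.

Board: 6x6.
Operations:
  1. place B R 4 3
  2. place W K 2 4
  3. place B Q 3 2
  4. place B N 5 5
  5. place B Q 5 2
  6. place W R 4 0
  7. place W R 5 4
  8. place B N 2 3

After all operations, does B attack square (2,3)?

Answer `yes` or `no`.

Answer: yes

Derivation:
Op 1: place BR@(4,3)
Op 2: place WK@(2,4)
Op 3: place BQ@(3,2)
Op 4: place BN@(5,5)
Op 5: place BQ@(5,2)
Op 6: place WR@(4,0)
Op 7: place WR@(5,4)
Op 8: place BN@(2,3)
Per-piece attacks for B:
  BN@(2,3): attacks (3,5) (4,4) (1,5) (0,4) (3,1) (4,2) (1,1) (0,2)
  BQ@(3,2): attacks (3,3) (3,4) (3,5) (3,1) (3,0) (4,2) (5,2) (2,2) (1,2) (0,2) (4,3) (4,1) (5,0) (2,3) (2,1) (1,0) [ray(1,0) blocked at (5,2); ray(1,1) blocked at (4,3); ray(-1,1) blocked at (2,3)]
  BR@(4,3): attacks (4,4) (4,5) (4,2) (4,1) (4,0) (5,3) (3,3) (2,3) [ray(0,-1) blocked at (4,0); ray(-1,0) blocked at (2,3)]
  BQ@(5,2): attacks (5,3) (5,4) (5,1) (5,0) (4,2) (3,2) (4,3) (4,1) (3,0) [ray(0,1) blocked at (5,4); ray(-1,0) blocked at (3,2); ray(-1,1) blocked at (4,3)]
  BN@(5,5): attacks (4,3) (3,4)
B attacks (2,3): yes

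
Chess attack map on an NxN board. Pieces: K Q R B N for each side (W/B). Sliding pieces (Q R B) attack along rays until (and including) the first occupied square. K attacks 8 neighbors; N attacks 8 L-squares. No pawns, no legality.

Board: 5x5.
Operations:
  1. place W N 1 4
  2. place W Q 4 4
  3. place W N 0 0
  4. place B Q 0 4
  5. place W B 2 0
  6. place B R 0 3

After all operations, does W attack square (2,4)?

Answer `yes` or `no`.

Op 1: place WN@(1,4)
Op 2: place WQ@(4,4)
Op 3: place WN@(0,0)
Op 4: place BQ@(0,4)
Op 5: place WB@(2,0)
Op 6: place BR@(0,3)
Per-piece attacks for W:
  WN@(0,0): attacks (1,2) (2,1)
  WN@(1,4): attacks (2,2) (3,3) (0,2)
  WB@(2,0): attacks (3,1) (4,2) (1,1) (0,2)
  WQ@(4,4): attacks (4,3) (4,2) (4,1) (4,0) (3,4) (2,4) (1,4) (3,3) (2,2) (1,1) (0,0) [ray(-1,0) blocked at (1,4); ray(-1,-1) blocked at (0,0)]
W attacks (2,4): yes

Answer: yes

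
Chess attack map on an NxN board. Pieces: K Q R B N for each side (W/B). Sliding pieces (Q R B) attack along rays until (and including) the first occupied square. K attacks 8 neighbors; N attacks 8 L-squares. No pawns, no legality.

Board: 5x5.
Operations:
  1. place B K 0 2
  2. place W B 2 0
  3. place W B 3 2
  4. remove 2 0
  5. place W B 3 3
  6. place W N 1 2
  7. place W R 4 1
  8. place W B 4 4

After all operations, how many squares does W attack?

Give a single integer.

Op 1: place BK@(0,2)
Op 2: place WB@(2,0)
Op 3: place WB@(3,2)
Op 4: remove (2,0)
Op 5: place WB@(3,3)
Op 6: place WN@(1,2)
Op 7: place WR@(4,1)
Op 8: place WB@(4,4)
Per-piece attacks for W:
  WN@(1,2): attacks (2,4) (3,3) (0,4) (2,0) (3,1) (0,0)
  WB@(3,2): attacks (4,3) (4,1) (2,3) (1,4) (2,1) (1,0) [ray(1,-1) blocked at (4,1)]
  WB@(3,3): attacks (4,4) (4,2) (2,4) (2,2) (1,1) (0,0) [ray(1,1) blocked at (4,4)]
  WR@(4,1): attacks (4,2) (4,3) (4,4) (4,0) (3,1) (2,1) (1,1) (0,1) [ray(0,1) blocked at (4,4)]
  WB@(4,4): attacks (3,3) [ray(-1,-1) blocked at (3,3)]
Union (18 distinct): (0,0) (0,1) (0,4) (1,0) (1,1) (1,4) (2,0) (2,1) (2,2) (2,3) (2,4) (3,1) (3,3) (4,0) (4,1) (4,2) (4,3) (4,4)

Answer: 18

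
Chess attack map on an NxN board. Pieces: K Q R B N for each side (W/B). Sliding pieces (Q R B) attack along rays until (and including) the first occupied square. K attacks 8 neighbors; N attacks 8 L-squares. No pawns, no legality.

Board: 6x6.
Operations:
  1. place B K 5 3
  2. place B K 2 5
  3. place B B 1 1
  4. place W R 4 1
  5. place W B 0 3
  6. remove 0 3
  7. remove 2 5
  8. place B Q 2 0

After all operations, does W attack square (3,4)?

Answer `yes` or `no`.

Answer: no

Derivation:
Op 1: place BK@(5,3)
Op 2: place BK@(2,5)
Op 3: place BB@(1,1)
Op 4: place WR@(4,1)
Op 5: place WB@(0,3)
Op 6: remove (0,3)
Op 7: remove (2,5)
Op 8: place BQ@(2,0)
Per-piece attacks for W:
  WR@(4,1): attacks (4,2) (4,3) (4,4) (4,5) (4,0) (5,1) (3,1) (2,1) (1,1) [ray(-1,0) blocked at (1,1)]
W attacks (3,4): no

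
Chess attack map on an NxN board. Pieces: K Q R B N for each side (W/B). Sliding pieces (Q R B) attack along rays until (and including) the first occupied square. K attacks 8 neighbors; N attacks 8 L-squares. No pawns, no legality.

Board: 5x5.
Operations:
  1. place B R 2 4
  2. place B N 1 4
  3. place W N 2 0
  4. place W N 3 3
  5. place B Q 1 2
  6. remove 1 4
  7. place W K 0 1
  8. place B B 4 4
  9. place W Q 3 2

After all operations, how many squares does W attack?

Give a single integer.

Answer: 17

Derivation:
Op 1: place BR@(2,4)
Op 2: place BN@(1,4)
Op 3: place WN@(2,0)
Op 4: place WN@(3,3)
Op 5: place BQ@(1,2)
Op 6: remove (1,4)
Op 7: place WK@(0,1)
Op 8: place BB@(4,4)
Op 9: place WQ@(3,2)
Per-piece attacks for W:
  WK@(0,1): attacks (0,2) (0,0) (1,1) (1,2) (1,0)
  WN@(2,0): attacks (3,2) (4,1) (1,2) (0,1)
  WQ@(3,2): attacks (3,3) (3,1) (3,0) (4,2) (2,2) (1,2) (4,3) (4,1) (2,3) (1,4) (2,1) (1,0) [ray(0,1) blocked at (3,3); ray(-1,0) blocked at (1,2)]
  WN@(3,3): attacks (1,4) (4,1) (2,1) (1,2)
Union (17 distinct): (0,0) (0,1) (0,2) (1,0) (1,1) (1,2) (1,4) (2,1) (2,2) (2,3) (3,0) (3,1) (3,2) (3,3) (4,1) (4,2) (4,3)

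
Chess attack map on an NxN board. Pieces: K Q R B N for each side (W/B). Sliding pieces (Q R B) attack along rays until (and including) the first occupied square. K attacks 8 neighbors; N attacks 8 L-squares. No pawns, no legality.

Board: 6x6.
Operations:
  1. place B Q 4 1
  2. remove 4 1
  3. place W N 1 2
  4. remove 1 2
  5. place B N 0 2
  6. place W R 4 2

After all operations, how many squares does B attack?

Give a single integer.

Op 1: place BQ@(4,1)
Op 2: remove (4,1)
Op 3: place WN@(1,2)
Op 4: remove (1,2)
Op 5: place BN@(0,2)
Op 6: place WR@(4,2)
Per-piece attacks for B:
  BN@(0,2): attacks (1,4) (2,3) (1,0) (2,1)
Union (4 distinct): (1,0) (1,4) (2,1) (2,3)

Answer: 4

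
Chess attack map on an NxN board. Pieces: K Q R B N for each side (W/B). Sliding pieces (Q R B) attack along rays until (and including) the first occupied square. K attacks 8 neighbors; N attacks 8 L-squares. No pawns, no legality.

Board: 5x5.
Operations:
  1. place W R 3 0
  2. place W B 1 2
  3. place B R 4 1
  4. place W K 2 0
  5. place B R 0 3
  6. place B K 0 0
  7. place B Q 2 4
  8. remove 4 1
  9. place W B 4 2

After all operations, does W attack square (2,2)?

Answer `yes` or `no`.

Op 1: place WR@(3,0)
Op 2: place WB@(1,2)
Op 3: place BR@(4,1)
Op 4: place WK@(2,0)
Op 5: place BR@(0,3)
Op 6: place BK@(0,0)
Op 7: place BQ@(2,4)
Op 8: remove (4,1)
Op 9: place WB@(4,2)
Per-piece attacks for W:
  WB@(1,2): attacks (2,3) (3,4) (2,1) (3,0) (0,3) (0,1) [ray(1,-1) blocked at (3,0); ray(-1,1) blocked at (0,3)]
  WK@(2,0): attacks (2,1) (3,0) (1,0) (3,1) (1,1)
  WR@(3,0): attacks (3,1) (3,2) (3,3) (3,4) (4,0) (2,0) [ray(-1,0) blocked at (2,0)]
  WB@(4,2): attacks (3,3) (2,4) (3,1) (2,0) [ray(-1,1) blocked at (2,4); ray(-1,-1) blocked at (2,0)]
W attacks (2,2): no

Answer: no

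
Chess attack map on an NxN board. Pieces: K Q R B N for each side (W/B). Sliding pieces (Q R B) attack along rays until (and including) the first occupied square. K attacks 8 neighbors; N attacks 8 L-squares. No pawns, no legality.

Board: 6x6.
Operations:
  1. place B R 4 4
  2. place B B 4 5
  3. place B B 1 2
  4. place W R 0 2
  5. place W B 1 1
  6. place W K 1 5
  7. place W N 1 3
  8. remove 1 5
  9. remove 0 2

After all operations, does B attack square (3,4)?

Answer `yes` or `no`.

Answer: yes

Derivation:
Op 1: place BR@(4,4)
Op 2: place BB@(4,5)
Op 3: place BB@(1,2)
Op 4: place WR@(0,2)
Op 5: place WB@(1,1)
Op 6: place WK@(1,5)
Op 7: place WN@(1,3)
Op 8: remove (1,5)
Op 9: remove (0,2)
Per-piece attacks for B:
  BB@(1,2): attacks (2,3) (3,4) (4,5) (2,1) (3,0) (0,3) (0,1) [ray(1,1) blocked at (4,5)]
  BR@(4,4): attacks (4,5) (4,3) (4,2) (4,1) (4,0) (5,4) (3,4) (2,4) (1,4) (0,4) [ray(0,1) blocked at (4,5)]
  BB@(4,5): attacks (5,4) (3,4) (2,3) (1,2) [ray(-1,-1) blocked at (1,2)]
B attacks (3,4): yes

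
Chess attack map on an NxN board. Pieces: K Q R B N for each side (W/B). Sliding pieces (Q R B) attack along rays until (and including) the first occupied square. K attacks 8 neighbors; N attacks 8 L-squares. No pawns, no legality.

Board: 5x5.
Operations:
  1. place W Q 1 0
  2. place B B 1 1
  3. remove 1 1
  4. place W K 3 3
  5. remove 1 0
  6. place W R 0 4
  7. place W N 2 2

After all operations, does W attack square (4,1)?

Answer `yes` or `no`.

Op 1: place WQ@(1,0)
Op 2: place BB@(1,1)
Op 3: remove (1,1)
Op 4: place WK@(3,3)
Op 5: remove (1,0)
Op 6: place WR@(0,4)
Op 7: place WN@(2,2)
Per-piece attacks for W:
  WR@(0,4): attacks (0,3) (0,2) (0,1) (0,0) (1,4) (2,4) (3,4) (4,4)
  WN@(2,2): attacks (3,4) (4,3) (1,4) (0,3) (3,0) (4,1) (1,0) (0,1)
  WK@(3,3): attacks (3,4) (3,2) (4,3) (2,3) (4,4) (4,2) (2,4) (2,2)
W attacks (4,1): yes

Answer: yes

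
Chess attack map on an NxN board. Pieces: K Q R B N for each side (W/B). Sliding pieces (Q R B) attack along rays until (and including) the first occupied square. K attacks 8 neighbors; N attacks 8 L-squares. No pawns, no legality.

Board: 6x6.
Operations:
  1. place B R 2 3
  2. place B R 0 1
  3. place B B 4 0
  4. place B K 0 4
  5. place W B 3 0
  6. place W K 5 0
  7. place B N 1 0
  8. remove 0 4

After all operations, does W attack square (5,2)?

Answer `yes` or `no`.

Answer: yes

Derivation:
Op 1: place BR@(2,3)
Op 2: place BR@(0,1)
Op 3: place BB@(4,0)
Op 4: place BK@(0,4)
Op 5: place WB@(3,0)
Op 6: place WK@(5,0)
Op 7: place BN@(1,0)
Op 8: remove (0,4)
Per-piece attacks for W:
  WB@(3,0): attacks (4,1) (5,2) (2,1) (1,2) (0,3)
  WK@(5,0): attacks (5,1) (4,0) (4,1)
W attacks (5,2): yes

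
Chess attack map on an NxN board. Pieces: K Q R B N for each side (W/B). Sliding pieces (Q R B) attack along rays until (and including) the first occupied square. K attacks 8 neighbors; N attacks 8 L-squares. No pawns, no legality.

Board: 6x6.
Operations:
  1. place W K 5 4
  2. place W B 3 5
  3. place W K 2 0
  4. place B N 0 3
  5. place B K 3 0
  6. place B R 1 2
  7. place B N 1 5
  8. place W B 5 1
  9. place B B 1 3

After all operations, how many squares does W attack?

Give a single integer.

Answer: 16

Derivation:
Op 1: place WK@(5,4)
Op 2: place WB@(3,5)
Op 3: place WK@(2,0)
Op 4: place BN@(0,3)
Op 5: place BK@(3,0)
Op 6: place BR@(1,2)
Op 7: place BN@(1,5)
Op 8: place WB@(5,1)
Op 9: place BB@(1,3)
Per-piece attacks for W:
  WK@(2,0): attacks (2,1) (3,0) (1,0) (3,1) (1,1)
  WB@(3,5): attacks (4,4) (5,3) (2,4) (1,3) [ray(-1,-1) blocked at (1,3)]
  WB@(5,1): attacks (4,2) (3,3) (2,4) (1,5) (4,0) [ray(-1,1) blocked at (1,5)]
  WK@(5,4): attacks (5,5) (5,3) (4,4) (4,5) (4,3)
Union (16 distinct): (1,0) (1,1) (1,3) (1,5) (2,1) (2,4) (3,0) (3,1) (3,3) (4,0) (4,2) (4,3) (4,4) (4,5) (5,3) (5,5)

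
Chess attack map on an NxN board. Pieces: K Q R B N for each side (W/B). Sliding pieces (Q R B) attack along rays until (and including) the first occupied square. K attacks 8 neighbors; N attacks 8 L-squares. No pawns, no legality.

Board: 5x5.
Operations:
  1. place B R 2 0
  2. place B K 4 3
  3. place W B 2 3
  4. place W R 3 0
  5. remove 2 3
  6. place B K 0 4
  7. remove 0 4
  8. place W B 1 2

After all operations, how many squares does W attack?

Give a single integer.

Op 1: place BR@(2,0)
Op 2: place BK@(4,3)
Op 3: place WB@(2,3)
Op 4: place WR@(3,0)
Op 5: remove (2,3)
Op 6: place BK@(0,4)
Op 7: remove (0,4)
Op 8: place WB@(1,2)
Per-piece attacks for W:
  WB@(1,2): attacks (2,3) (3,4) (2,1) (3,0) (0,3) (0,1) [ray(1,-1) blocked at (3,0)]
  WR@(3,0): attacks (3,1) (3,2) (3,3) (3,4) (4,0) (2,0) [ray(-1,0) blocked at (2,0)]
Union (11 distinct): (0,1) (0,3) (2,0) (2,1) (2,3) (3,0) (3,1) (3,2) (3,3) (3,4) (4,0)

Answer: 11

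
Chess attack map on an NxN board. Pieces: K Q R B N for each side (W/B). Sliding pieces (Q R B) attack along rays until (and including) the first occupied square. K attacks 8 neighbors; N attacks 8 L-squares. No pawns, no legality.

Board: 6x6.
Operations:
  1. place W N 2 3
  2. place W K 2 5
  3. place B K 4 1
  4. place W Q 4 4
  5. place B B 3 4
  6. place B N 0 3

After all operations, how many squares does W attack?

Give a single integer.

Answer: 20

Derivation:
Op 1: place WN@(2,3)
Op 2: place WK@(2,5)
Op 3: place BK@(4,1)
Op 4: place WQ@(4,4)
Op 5: place BB@(3,4)
Op 6: place BN@(0,3)
Per-piece attacks for W:
  WN@(2,3): attacks (3,5) (4,4) (1,5) (0,4) (3,1) (4,2) (1,1) (0,2)
  WK@(2,5): attacks (2,4) (3,5) (1,5) (3,4) (1,4)
  WQ@(4,4): attacks (4,5) (4,3) (4,2) (4,1) (5,4) (3,4) (5,5) (5,3) (3,5) (3,3) (2,2) (1,1) (0,0) [ray(0,-1) blocked at (4,1); ray(-1,0) blocked at (3,4)]
Union (20 distinct): (0,0) (0,2) (0,4) (1,1) (1,4) (1,5) (2,2) (2,4) (3,1) (3,3) (3,4) (3,5) (4,1) (4,2) (4,3) (4,4) (4,5) (5,3) (5,4) (5,5)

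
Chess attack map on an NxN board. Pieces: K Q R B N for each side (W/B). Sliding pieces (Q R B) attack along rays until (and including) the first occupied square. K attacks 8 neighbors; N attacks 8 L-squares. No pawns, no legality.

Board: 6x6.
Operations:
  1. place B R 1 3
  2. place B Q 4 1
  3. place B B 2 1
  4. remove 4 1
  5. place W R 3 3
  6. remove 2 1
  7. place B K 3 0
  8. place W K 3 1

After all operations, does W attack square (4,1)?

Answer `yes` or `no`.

Answer: yes

Derivation:
Op 1: place BR@(1,3)
Op 2: place BQ@(4,1)
Op 3: place BB@(2,1)
Op 4: remove (4,1)
Op 5: place WR@(3,3)
Op 6: remove (2,1)
Op 7: place BK@(3,0)
Op 8: place WK@(3,1)
Per-piece attacks for W:
  WK@(3,1): attacks (3,2) (3,0) (4,1) (2,1) (4,2) (4,0) (2,2) (2,0)
  WR@(3,3): attacks (3,4) (3,5) (3,2) (3,1) (4,3) (5,3) (2,3) (1,3) [ray(0,-1) blocked at (3,1); ray(-1,0) blocked at (1,3)]
W attacks (4,1): yes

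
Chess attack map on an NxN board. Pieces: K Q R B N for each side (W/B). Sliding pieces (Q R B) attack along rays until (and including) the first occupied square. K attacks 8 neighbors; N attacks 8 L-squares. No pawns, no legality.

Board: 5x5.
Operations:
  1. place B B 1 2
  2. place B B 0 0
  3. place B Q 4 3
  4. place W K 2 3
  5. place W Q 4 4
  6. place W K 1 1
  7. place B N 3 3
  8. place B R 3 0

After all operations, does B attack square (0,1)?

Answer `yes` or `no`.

Op 1: place BB@(1,2)
Op 2: place BB@(0,0)
Op 3: place BQ@(4,3)
Op 4: place WK@(2,3)
Op 5: place WQ@(4,4)
Op 6: place WK@(1,1)
Op 7: place BN@(3,3)
Op 8: place BR@(3,0)
Per-piece attacks for B:
  BB@(0,0): attacks (1,1) [ray(1,1) blocked at (1,1)]
  BB@(1,2): attacks (2,3) (2,1) (3,0) (0,3) (0,1) [ray(1,1) blocked at (2,3); ray(1,-1) blocked at (3,0)]
  BR@(3,0): attacks (3,1) (3,2) (3,3) (4,0) (2,0) (1,0) (0,0) [ray(0,1) blocked at (3,3); ray(-1,0) blocked at (0,0)]
  BN@(3,3): attacks (1,4) (4,1) (2,1) (1,2)
  BQ@(4,3): attacks (4,4) (4,2) (4,1) (4,0) (3,3) (3,4) (3,2) (2,1) (1,0) [ray(0,1) blocked at (4,4); ray(-1,0) blocked at (3,3)]
B attacks (0,1): yes

Answer: yes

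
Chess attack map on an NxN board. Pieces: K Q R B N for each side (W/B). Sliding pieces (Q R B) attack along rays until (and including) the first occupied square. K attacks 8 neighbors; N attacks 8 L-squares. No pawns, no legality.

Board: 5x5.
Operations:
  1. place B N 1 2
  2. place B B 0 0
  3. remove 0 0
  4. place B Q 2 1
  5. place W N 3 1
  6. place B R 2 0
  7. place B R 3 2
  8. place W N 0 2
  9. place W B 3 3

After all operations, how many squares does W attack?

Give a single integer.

Op 1: place BN@(1,2)
Op 2: place BB@(0,0)
Op 3: remove (0,0)
Op 4: place BQ@(2,1)
Op 5: place WN@(3,1)
Op 6: place BR@(2,0)
Op 7: place BR@(3,2)
Op 8: place WN@(0,2)
Op 9: place WB@(3,3)
Per-piece attacks for W:
  WN@(0,2): attacks (1,4) (2,3) (1,0) (2,1)
  WN@(3,1): attacks (4,3) (2,3) (1,2) (1,0)
  WB@(3,3): attacks (4,4) (4,2) (2,4) (2,2) (1,1) (0,0)
Union (12 distinct): (0,0) (1,0) (1,1) (1,2) (1,4) (2,1) (2,2) (2,3) (2,4) (4,2) (4,3) (4,4)

Answer: 12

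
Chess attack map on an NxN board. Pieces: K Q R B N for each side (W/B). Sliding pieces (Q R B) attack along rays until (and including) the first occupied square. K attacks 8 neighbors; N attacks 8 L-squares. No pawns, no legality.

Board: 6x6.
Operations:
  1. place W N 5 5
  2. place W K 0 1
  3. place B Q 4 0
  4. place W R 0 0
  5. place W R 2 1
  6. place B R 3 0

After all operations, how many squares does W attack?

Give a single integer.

Answer: 17

Derivation:
Op 1: place WN@(5,5)
Op 2: place WK@(0,1)
Op 3: place BQ@(4,0)
Op 4: place WR@(0,0)
Op 5: place WR@(2,1)
Op 6: place BR@(3,0)
Per-piece attacks for W:
  WR@(0,0): attacks (0,1) (1,0) (2,0) (3,0) [ray(0,1) blocked at (0,1); ray(1,0) blocked at (3,0)]
  WK@(0,1): attacks (0,2) (0,0) (1,1) (1,2) (1,0)
  WR@(2,1): attacks (2,2) (2,3) (2,4) (2,5) (2,0) (3,1) (4,1) (5,1) (1,1) (0,1) [ray(-1,0) blocked at (0,1)]
  WN@(5,5): attacks (4,3) (3,4)
Union (17 distinct): (0,0) (0,1) (0,2) (1,0) (1,1) (1,2) (2,0) (2,2) (2,3) (2,4) (2,5) (3,0) (3,1) (3,4) (4,1) (4,3) (5,1)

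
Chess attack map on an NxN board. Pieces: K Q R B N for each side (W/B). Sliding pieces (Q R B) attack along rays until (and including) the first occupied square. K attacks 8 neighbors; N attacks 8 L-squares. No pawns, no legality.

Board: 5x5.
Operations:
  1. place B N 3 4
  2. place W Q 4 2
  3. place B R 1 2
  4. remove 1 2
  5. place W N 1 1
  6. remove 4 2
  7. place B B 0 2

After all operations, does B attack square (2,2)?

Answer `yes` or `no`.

Op 1: place BN@(3,4)
Op 2: place WQ@(4,2)
Op 3: place BR@(1,2)
Op 4: remove (1,2)
Op 5: place WN@(1,1)
Op 6: remove (4,2)
Op 7: place BB@(0,2)
Per-piece attacks for B:
  BB@(0,2): attacks (1,3) (2,4) (1,1) [ray(1,-1) blocked at (1,1)]
  BN@(3,4): attacks (4,2) (2,2) (1,3)
B attacks (2,2): yes

Answer: yes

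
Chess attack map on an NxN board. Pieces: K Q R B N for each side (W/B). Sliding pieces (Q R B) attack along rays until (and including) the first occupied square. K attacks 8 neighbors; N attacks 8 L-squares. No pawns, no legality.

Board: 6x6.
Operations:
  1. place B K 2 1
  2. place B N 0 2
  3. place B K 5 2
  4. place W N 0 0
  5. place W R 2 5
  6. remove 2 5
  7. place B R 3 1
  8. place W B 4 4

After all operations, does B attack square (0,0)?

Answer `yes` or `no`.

Op 1: place BK@(2,1)
Op 2: place BN@(0,2)
Op 3: place BK@(5,2)
Op 4: place WN@(0,0)
Op 5: place WR@(2,5)
Op 6: remove (2,5)
Op 7: place BR@(3,1)
Op 8: place WB@(4,4)
Per-piece attacks for B:
  BN@(0,2): attacks (1,4) (2,3) (1,0) (2,1)
  BK@(2,1): attacks (2,2) (2,0) (3,1) (1,1) (3,2) (3,0) (1,2) (1,0)
  BR@(3,1): attacks (3,2) (3,3) (3,4) (3,5) (3,0) (4,1) (5,1) (2,1) [ray(-1,0) blocked at (2,1)]
  BK@(5,2): attacks (5,3) (5,1) (4,2) (4,3) (4,1)
B attacks (0,0): no

Answer: no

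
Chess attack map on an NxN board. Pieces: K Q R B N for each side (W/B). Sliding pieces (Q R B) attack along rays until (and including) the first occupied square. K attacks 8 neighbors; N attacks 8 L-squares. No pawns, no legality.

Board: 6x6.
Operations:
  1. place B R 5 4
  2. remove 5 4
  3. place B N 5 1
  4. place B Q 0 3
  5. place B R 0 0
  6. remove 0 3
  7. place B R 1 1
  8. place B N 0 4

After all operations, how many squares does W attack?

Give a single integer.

Op 1: place BR@(5,4)
Op 2: remove (5,4)
Op 3: place BN@(5,1)
Op 4: place BQ@(0,3)
Op 5: place BR@(0,0)
Op 6: remove (0,3)
Op 7: place BR@(1,1)
Op 8: place BN@(0,4)
Per-piece attacks for W:
Union (0 distinct): (none)

Answer: 0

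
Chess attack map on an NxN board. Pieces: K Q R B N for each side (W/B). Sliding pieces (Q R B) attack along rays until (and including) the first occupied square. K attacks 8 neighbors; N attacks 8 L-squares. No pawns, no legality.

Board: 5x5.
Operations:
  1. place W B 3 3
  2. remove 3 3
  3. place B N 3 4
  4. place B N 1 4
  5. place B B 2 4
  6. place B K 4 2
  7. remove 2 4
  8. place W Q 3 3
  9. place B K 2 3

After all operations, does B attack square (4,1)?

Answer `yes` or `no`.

Op 1: place WB@(3,3)
Op 2: remove (3,3)
Op 3: place BN@(3,4)
Op 4: place BN@(1,4)
Op 5: place BB@(2,4)
Op 6: place BK@(4,2)
Op 7: remove (2,4)
Op 8: place WQ@(3,3)
Op 9: place BK@(2,3)
Per-piece attacks for B:
  BN@(1,4): attacks (2,2) (3,3) (0,2)
  BK@(2,3): attacks (2,4) (2,2) (3,3) (1,3) (3,4) (3,2) (1,4) (1,2)
  BN@(3,4): attacks (4,2) (2,2) (1,3)
  BK@(4,2): attacks (4,3) (4,1) (3,2) (3,3) (3,1)
B attacks (4,1): yes

Answer: yes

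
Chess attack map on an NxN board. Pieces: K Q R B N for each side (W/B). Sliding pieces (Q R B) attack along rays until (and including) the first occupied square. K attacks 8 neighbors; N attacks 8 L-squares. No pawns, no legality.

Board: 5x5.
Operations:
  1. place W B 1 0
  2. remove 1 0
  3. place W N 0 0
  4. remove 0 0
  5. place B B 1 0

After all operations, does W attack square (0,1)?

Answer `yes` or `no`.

Answer: no

Derivation:
Op 1: place WB@(1,0)
Op 2: remove (1,0)
Op 3: place WN@(0,0)
Op 4: remove (0,0)
Op 5: place BB@(1,0)
Per-piece attacks for W:
W attacks (0,1): no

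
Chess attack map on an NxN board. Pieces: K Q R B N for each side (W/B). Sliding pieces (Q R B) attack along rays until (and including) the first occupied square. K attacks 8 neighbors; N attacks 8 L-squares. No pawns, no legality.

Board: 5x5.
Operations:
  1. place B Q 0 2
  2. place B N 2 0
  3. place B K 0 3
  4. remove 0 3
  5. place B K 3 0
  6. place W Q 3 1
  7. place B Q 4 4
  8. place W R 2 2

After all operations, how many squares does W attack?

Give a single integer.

Op 1: place BQ@(0,2)
Op 2: place BN@(2,0)
Op 3: place BK@(0,3)
Op 4: remove (0,3)
Op 5: place BK@(3,0)
Op 6: place WQ@(3,1)
Op 7: place BQ@(4,4)
Op 8: place WR@(2,2)
Per-piece attacks for W:
  WR@(2,2): attacks (2,3) (2,4) (2,1) (2,0) (3,2) (4,2) (1,2) (0,2) [ray(0,-1) blocked at (2,0); ray(-1,0) blocked at (0,2)]
  WQ@(3,1): attacks (3,2) (3,3) (3,4) (3,0) (4,1) (2,1) (1,1) (0,1) (4,2) (4,0) (2,2) (2,0) [ray(0,-1) blocked at (3,0); ray(-1,1) blocked at (2,2); ray(-1,-1) blocked at (2,0)]
Union (16 distinct): (0,1) (0,2) (1,1) (1,2) (2,0) (2,1) (2,2) (2,3) (2,4) (3,0) (3,2) (3,3) (3,4) (4,0) (4,1) (4,2)

Answer: 16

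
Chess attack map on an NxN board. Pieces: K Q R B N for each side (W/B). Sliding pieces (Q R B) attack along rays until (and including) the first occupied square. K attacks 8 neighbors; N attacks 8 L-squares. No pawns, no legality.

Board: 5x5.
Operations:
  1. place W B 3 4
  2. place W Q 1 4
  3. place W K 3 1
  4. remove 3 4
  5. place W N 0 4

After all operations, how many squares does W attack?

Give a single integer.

Op 1: place WB@(3,4)
Op 2: place WQ@(1,4)
Op 3: place WK@(3,1)
Op 4: remove (3,4)
Op 5: place WN@(0,4)
Per-piece attacks for W:
  WN@(0,4): attacks (1,2) (2,3)
  WQ@(1,4): attacks (1,3) (1,2) (1,1) (1,0) (2,4) (3,4) (4,4) (0,4) (2,3) (3,2) (4,1) (0,3) [ray(-1,0) blocked at (0,4)]
  WK@(3,1): attacks (3,2) (3,0) (4,1) (2,1) (4,2) (4,0) (2,2) (2,0)
Union (18 distinct): (0,3) (0,4) (1,0) (1,1) (1,2) (1,3) (2,0) (2,1) (2,2) (2,3) (2,4) (3,0) (3,2) (3,4) (4,0) (4,1) (4,2) (4,4)

Answer: 18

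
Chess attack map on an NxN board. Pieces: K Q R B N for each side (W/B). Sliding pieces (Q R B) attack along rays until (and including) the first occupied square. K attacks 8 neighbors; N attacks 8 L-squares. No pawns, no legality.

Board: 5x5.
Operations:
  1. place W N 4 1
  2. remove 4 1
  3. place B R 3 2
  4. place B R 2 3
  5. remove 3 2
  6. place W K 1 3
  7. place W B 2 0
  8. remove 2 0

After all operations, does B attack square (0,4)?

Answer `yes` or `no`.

Op 1: place WN@(4,1)
Op 2: remove (4,1)
Op 3: place BR@(3,2)
Op 4: place BR@(2,3)
Op 5: remove (3,2)
Op 6: place WK@(1,3)
Op 7: place WB@(2,0)
Op 8: remove (2,0)
Per-piece attacks for B:
  BR@(2,3): attacks (2,4) (2,2) (2,1) (2,0) (3,3) (4,3) (1,3) [ray(-1,0) blocked at (1,3)]
B attacks (0,4): no

Answer: no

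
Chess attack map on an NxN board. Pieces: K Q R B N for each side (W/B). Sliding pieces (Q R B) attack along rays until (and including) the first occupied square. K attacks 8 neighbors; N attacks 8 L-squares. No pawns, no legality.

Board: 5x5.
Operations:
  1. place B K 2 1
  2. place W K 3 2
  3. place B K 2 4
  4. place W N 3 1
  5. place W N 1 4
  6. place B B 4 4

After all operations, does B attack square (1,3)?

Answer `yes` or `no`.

Op 1: place BK@(2,1)
Op 2: place WK@(3,2)
Op 3: place BK@(2,4)
Op 4: place WN@(3,1)
Op 5: place WN@(1,4)
Op 6: place BB@(4,4)
Per-piece attacks for B:
  BK@(2,1): attacks (2,2) (2,0) (3,1) (1,1) (3,2) (3,0) (1,2) (1,0)
  BK@(2,4): attacks (2,3) (3,4) (1,4) (3,3) (1,3)
  BB@(4,4): attacks (3,3) (2,2) (1,1) (0,0)
B attacks (1,3): yes

Answer: yes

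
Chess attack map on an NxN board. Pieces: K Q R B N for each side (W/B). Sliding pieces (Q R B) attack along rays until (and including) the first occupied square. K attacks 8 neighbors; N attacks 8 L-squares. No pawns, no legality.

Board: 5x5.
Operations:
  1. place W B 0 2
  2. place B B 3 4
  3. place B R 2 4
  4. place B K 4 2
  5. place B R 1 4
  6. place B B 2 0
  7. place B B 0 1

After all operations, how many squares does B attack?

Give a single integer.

Answer: 20

Derivation:
Op 1: place WB@(0,2)
Op 2: place BB@(3,4)
Op 3: place BR@(2,4)
Op 4: place BK@(4,2)
Op 5: place BR@(1,4)
Op 6: place BB@(2,0)
Op 7: place BB@(0,1)
Per-piece attacks for B:
  BB@(0,1): attacks (1,2) (2,3) (3,4) (1,0) [ray(1,1) blocked at (3,4)]
  BR@(1,4): attacks (1,3) (1,2) (1,1) (1,0) (2,4) (0,4) [ray(1,0) blocked at (2,4)]
  BB@(2,0): attacks (3,1) (4,2) (1,1) (0,2) [ray(1,1) blocked at (4,2); ray(-1,1) blocked at (0,2)]
  BR@(2,4): attacks (2,3) (2,2) (2,1) (2,0) (3,4) (1,4) [ray(0,-1) blocked at (2,0); ray(1,0) blocked at (3,4); ray(-1,0) blocked at (1,4)]
  BB@(3,4): attacks (4,3) (2,3) (1,2) (0,1) [ray(-1,-1) blocked at (0,1)]
  BK@(4,2): attacks (4,3) (4,1) (3,2) (3,3) (3,1)
Union (20 distinct): (0,1) (0,2) (0,4) (1,0) (1,1) (1,2) (1,3) (1,4) (2,0) (2,1) (2,2) (2,3) (2,4) (3,1) (3,2) (3,3) (3,4) (4,1) (4,2) (4,3)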